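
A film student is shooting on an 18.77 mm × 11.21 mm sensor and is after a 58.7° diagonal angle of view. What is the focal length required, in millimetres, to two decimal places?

Sensor diagonal = √(18.77² + 11.21²) = √477.9770 ≈ 21.8627 mm.
From α = 2·arctan(d/2f) we get f = d / (2·tan(α/2)).
With d = 21.8627 mm and α/2 = 29.35°, tan(α/2) ≈ 0.56232, so f ≈ 21.8627 / 1.12464 ≈ 19.4397 mm.

19.44 mm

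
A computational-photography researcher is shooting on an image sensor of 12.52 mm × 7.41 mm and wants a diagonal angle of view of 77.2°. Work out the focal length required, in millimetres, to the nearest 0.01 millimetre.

Sensor diagonal = √(12.52² + 7.41²) = √211.6585 ≈ 14.5485 mm.
From α = 2·arctan(d/2f) we get f = d / (2·tan(α/2)).
With d = 14.5485 mm and α/2 = 38.6°, tan(α/2) ≈ 0.79829, so f ≈ 14.5485 / 1.59658 ≈ 9.1123 mm.

9.11 mm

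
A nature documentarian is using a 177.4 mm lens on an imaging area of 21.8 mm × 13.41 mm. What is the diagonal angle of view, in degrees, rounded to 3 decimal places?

Sensor diagonal = √(21.8² + 13.41²) = √655.0681 ≈ 25.5943 mm.
Angle of view α = 2·arctan(d/2f) with d = 25.5943 mm and f = 177.4 mm.
d/2f = 0.07214; arctan(0.07214) ≈ 4.1260°, so α ≈ 8.2520°.

8.252°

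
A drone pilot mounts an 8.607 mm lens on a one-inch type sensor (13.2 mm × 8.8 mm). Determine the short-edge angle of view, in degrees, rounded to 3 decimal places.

54.153°

Angle of view α = 2·arctan(h/2f) with h = 8.8 mm and f = 8.607 mm.
h/2f = 0.51121; arctan(0.51121) ≈ 27.0767°, so α ≈ 54.1533°.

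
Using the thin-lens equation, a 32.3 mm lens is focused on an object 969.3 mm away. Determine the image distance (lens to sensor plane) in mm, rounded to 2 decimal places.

33.41 mm

1/dᵢ = 1/f − 1/dₒ = 1/32.3 − 1/969.3 = 0.0299281 mm⁻¹.
dᵢ = 1/0.0299281 ≈ 33.4134 mm.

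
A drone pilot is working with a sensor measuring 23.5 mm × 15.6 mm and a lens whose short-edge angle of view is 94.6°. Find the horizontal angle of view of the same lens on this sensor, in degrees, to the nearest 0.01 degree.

From the short-edge AOV: f = 15.6 / (2·tan(47.3°)) = 15.6 / 2.16738 ≈ 7.1976 mm.
Horizontal AOV = 2·arctan(23.5 / (2 × 7.1976)) = 2·arctan(1.63248) ≈ 117.0197°.

117.02°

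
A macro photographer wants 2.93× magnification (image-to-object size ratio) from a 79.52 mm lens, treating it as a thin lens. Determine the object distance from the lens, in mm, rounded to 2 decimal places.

106.66 mm

With m = dᵢ/dₒ and 1/f = 1/dₒ + 1/dᵢ, substituting dᵢ = m·dₒ gives 1/f = (1 + 1/m)/dₒ, hence dₒ = f·(1 + 1/m).
dₒ = 79.52 × (1 + 1/2.93) = 79.52 × 1.34130 ≈ 106.660 mm.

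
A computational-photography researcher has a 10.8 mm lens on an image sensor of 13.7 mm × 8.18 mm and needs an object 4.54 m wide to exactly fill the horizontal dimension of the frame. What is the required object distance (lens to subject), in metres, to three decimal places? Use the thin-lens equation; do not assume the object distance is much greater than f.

W: 4.54 m = 4540 mm.
Magnification m = w/W = dᵢ/dₒ; combined with 1/f = 1/dₒ + 1/dᵢ this gives dₒ = f·(1 + W/w).
dₒ = 10.8 mm × (1 + 4540/13.7) = 10.8 × 332.3869 ≈ 3589.778 mm = 3.58978 m.

3.590 m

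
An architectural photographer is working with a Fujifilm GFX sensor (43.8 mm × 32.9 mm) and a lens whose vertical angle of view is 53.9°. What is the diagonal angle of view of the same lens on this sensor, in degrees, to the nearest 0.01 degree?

80.50°

From the vertical AOV: f = 32.9 / (2·tan(26.95°)) = 32.9 / 1.01685 ≈ 32.3547 mm.
Sensor diagonal = √(43.8² + 32.9²) = √3000.8500 ≈ 54.7800 mm.
Diagonal AOV = 2·arctan(54.7800 / (2 × 32.3547)) = 2·arctan(0.84655) ≈ 80.4994°.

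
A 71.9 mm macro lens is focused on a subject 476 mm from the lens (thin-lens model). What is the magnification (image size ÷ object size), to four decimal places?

0.1779×

Thin lens: 1/f = 1/dₒ + 1/dᵢ → 1/dᵢ = 1/71.9 − 1/476 = 0.0118074 mm⁻¹, so dᵢ ≈ 84.6929 mm.
Magnification m = dᵢ/dₒ = 84.6929/476 ≈ 0.17793.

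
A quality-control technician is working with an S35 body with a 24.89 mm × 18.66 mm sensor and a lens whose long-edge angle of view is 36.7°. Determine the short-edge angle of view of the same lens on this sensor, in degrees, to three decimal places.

From the long-edge AOV: f = 24.89 / (2·tan(18.35°)) = 24.89 / 0.66337 ≈ 37.5203 mm.
Short-edge AOV = 2·arctan(18.66 / (2 × 37.5203)) = 2·arctan(0.24867) ≈ 27.9285°.

27.928°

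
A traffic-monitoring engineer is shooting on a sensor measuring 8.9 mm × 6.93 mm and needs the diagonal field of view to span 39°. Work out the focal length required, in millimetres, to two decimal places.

Sensor diagonal = √(8.9² + 6.93²) = √127.2349 ≈ 11.2798 mm.
From α = 2·arctan(d/2f) we get f = d / (2·tan(α/2)).
With d = 11.2798 mm and α/2 = 19.5°, tan(α/2) ≈ 0.35412, so f ≈ 11.2798 / 0.70824 ≈ 15.9266 mm.

15.93 mm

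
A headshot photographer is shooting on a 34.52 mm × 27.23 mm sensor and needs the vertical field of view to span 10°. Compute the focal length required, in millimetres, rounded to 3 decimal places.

155.620 mm

From α = 2·arctan(h/2f) we get f = h / (2·tan(α/2)).
With h = 27.23 mm and α/2 = 5°, tan(α/2) ≈ 0.08749, so f ≈ 27.23 / 0.17498 ≈ 155.6202 mm.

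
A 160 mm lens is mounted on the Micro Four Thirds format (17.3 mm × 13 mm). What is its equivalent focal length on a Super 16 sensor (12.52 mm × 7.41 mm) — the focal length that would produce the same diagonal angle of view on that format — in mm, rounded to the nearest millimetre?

108 mm

Sensor diagonal = √(17.3² + 13²) = √468.2900 ≈ 21.6400 mm.
Sensor diagonal = √(12.52² + 7.41²) = √211.6585 ≈ 14.5485 mm.
Equal angle of view means equal diagonal/f ratio, so f₂ = f₁ · (diagonal₂/diagonal₁) = 160 × 14.5485/21.6400.
f₂ = 160 × 0.67230 ≈ 107.567 mm.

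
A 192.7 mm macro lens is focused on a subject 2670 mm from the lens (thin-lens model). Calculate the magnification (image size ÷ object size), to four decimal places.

0.0778×

Thin lens: 1/f = 1/dₒ + 1/dᵢ → 1/dᵢ = 1/192.7 − 1/2670 = 0.0048149 mm⁻¹, so dᵢ ≈ 207.6894 mm.
Magnification m = dᵢ/dₒ = 207.6894/2670 ≈ 0.07779.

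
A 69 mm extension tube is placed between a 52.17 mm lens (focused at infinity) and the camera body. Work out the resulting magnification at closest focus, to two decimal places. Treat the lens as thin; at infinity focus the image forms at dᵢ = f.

The tube moves the image plane from f to f + e, so dᵢ = 52.17 + 69 = 121.17 mm. Focus is achieved when 1/f = 1/dₒ + 1/dᵢ, giving dₒ = 1/(1/f − 1/(f+e)).
Magnification m = dᵢ/dₒ = (f+e)·(1/f − 1/(f+e)) = e/f = 69/52.17 ≈ 1.3226.

1.32×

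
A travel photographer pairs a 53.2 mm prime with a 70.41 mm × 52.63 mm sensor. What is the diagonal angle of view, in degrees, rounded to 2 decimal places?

79.13°

Sensor diagonal = √(70.41² + 52.63²) = √7727.4850 ≈ 87.9061 mm.
Angle of view α = 2·arctan(d/2f) with d = 87.9061 mm and f = 53.2 mm.
d/2f = 0.82619; arctan(0.82619) ≈ 39.5630°, so α ≈ 79.1260°.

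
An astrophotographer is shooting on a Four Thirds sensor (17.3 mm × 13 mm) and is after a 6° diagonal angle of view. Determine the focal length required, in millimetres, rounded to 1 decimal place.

Sensor diagonal = √(17.3² + 13²) = √468.2900 ≈ 21.6400 mm.
From α = 2·arctan(d/2f) we get f = d / (2·tan(α/2)).
With d = 21.6400 mm and α/2 = 3°, tan(α/2) ≈ 0.05241, so f ≈ 21.6400 / 0.10482 ≈ 206.4580 mm.

206.5 mm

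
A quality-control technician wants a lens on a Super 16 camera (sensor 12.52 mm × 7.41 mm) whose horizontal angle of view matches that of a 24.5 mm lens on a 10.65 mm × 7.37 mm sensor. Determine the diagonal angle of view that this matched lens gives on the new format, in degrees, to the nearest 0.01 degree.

28.35°

Equal horizontal AOV ⇒ f₂ = f₁ · 12.52/10.65 = 24.5 × 1.17559 ≈ 28.8019 mm.
Sensor diagonal = √(12.52² + 7.41²) = √211.6585 ≈ 14.5485 mm.
Diagonal AOV on the new format = 2·arctan(14.5485 / (2 × 28.8019)) = 2·arctan(0.25256) ≈ 28.3486°.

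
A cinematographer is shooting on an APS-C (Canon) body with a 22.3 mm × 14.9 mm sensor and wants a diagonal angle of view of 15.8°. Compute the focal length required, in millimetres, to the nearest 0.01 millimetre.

96.64 mm

Sensor diagonal = √(22.3² + 14.9²) = √719.3000 ≈ 26.8198 mm.
From α = 2·arctan(d/2f) we get f = d / (2·tan(α/2)).
With d = 26.8198 mm and α/2 = 7.9°, tan(α/2) ≈ 0.13876, so f ≈ 26.8198 / 0.27752 ≈ 96.6398 mm.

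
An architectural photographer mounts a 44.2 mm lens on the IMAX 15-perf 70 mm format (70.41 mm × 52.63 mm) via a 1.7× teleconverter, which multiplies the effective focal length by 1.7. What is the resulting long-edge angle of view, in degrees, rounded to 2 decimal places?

Effective focal length f = 44.2 × 1.7 = 75.14 mm.
α = 2·arctan(70.41 / (2 × 75.14)) = 2·arctan(0.46853) ≈ 50.2086°.

50.21°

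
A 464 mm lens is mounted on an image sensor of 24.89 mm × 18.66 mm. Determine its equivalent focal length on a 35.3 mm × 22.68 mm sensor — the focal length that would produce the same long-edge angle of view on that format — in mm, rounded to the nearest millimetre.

Equal angle of view means equal width/f ratio, so f₂ = f₁ · (width₂/width₁) = 464 × 35.3/24.89.
f₂ = 464 × 1.41824 ≈ 658.063 mm.

658 mm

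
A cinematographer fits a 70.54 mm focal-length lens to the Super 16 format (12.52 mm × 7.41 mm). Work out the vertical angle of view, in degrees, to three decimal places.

6.013°

Angle of view α = 2·arctan(h/2f) with h = 7.41 mm and f = 70.54 mm.
h/2f = 0.05252; arctan(0.05252) ≈ 3.0066°, so α ≈ 6.0132°.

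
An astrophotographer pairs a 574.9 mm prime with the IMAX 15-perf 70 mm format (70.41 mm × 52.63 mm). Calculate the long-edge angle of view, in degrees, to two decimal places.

Angle of view α = 2·arctan(w/2f) with w = 70.41 mm and f = 574.9 mm.
w/2f = 0.06124; arctan(0.06124) ≈ 3.5042°, so α ≈ 7.0085°.

7.01°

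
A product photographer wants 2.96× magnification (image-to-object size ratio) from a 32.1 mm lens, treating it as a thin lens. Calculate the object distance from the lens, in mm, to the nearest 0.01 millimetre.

With m = dᵢ/dₒ and 1/f = 1/dₒ + 1/dᵢ, substituting dᵢ = m·dₒ gives 1/f = (1 + 1/m)/dₒ, hence dₒ = f·(1 + 1/m).
dₒ = 32.1 × (1 + 1/2.96) = 32.1 × 1.33784 ≈ 42.945 mm.

42.94 mm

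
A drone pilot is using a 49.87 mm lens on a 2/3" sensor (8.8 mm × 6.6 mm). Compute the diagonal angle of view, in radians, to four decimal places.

Sensor diagonal = √(8.8² + 6.6²) = √121.0000 ≈ 11.0000 mm.
Angle of view α = 2·arctan(d/2f) with d = 11.0000 mm and f = 49.87 mm.
d/2f = 0.11029; arctan(0.11029) ≈ 0.1098 rad, so α ≈ 0.2197 rad.

0.2197 rad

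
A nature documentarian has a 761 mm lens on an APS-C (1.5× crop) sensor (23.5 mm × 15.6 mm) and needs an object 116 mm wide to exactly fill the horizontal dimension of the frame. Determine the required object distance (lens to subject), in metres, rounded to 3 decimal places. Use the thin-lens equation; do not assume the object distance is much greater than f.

4.517 m

Magnification m = w/W = dᵢ/dₒ; combined with 1/f = 1/dₒ + 1/dᵢ this gives dₒ = f·(1 + W/w).
dₒ = 761 mm × (1 + 116/23.5) = 761 × 5.9362 ≈ 4517.426 mm = 4.51743 m.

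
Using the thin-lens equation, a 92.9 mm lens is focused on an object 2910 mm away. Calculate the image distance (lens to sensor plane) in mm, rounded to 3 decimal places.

1/dᵢ = 1/f − 1/dₒ = 1/92.9 − 1/2910 = 0.0104206 mm⁻¹.
dᵢ = 1/0.0104206 ≈ 95.9636 mm.

95.964 mm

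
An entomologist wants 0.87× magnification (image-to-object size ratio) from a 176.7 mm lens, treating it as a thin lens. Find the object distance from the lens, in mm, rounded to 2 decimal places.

With m = dᵢ/dₒ and 1/f = 1/dₒ + 1/dᵢ, substituting dᵢ = m·dₒ gives 1/f = (1 + 1/m)/dₒ, hence dₒ = f·(1 + 1/m).
dₒ = 176.7 × (1 + 1/0.87) = 176.7 × 2.14943 ≈ 379.803 mm.

379.80 mm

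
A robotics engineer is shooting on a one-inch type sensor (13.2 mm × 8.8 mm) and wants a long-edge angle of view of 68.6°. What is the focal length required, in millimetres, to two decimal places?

From α = 2·arctan(w/2f) we get f = w / (2·tan(α/2)).
With w = 13.2 mm and α/2 = 34.3°, tan(α/2) ≈ 0.68215, so f ≈ 13.2 / 1.36431 ≈ 9.6752 mm.

9.68 mm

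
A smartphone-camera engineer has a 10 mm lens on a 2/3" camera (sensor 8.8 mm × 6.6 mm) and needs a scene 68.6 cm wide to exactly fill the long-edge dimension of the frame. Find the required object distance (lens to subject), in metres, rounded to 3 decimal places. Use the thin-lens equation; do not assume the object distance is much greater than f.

0.790 m

W: 68.6 cm = 686 mm.
Magnification m = w/W = dᵢ/dₒ; combined with 1/f = 1/dₒ + 1/dᵢ this gives dₒ = f·(1 + W/w).
dₒ = 10 mm × (1 + 686/8.8) = 10 × 78.9545 ≈ 789.545 mm = 0.789545 m.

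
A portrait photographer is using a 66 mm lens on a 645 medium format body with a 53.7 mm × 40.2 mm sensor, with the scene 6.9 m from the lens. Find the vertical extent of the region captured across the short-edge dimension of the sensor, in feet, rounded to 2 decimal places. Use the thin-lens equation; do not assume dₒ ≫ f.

13.66 ft

dₒ: 6.9 m = 6900 mm.
Similar triangles through the lens centre give W/dₒ = h/dᵢ; with 1/f = 1/dₒ + 1/dᵢ this gives W = h·(dₒ − f)/f.
W = 40.2 mm × (6900 − 66) / 66 = 40.2 × 103.5455 ≈ 4162.527 mm = 4162.527/304.8 ft = 13.6566 ft.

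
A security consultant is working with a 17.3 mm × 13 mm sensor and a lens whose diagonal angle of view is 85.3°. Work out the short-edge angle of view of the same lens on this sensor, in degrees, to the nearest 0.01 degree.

Sensor diagonal = √(17.3² + 13²) = √468.2900 ≈ 21.6400 mm.
From the diagonal AOV: f = 21.6400 / (2·tan(42.65°)) = 21.6400 / 1.84232 ≈ 11.7461 mm.
Short-edge AOV = 2·arctan(13 / (2 × 11.7461)) = 2·arctan(0.55338) ≈ 57.9182°.

57.92°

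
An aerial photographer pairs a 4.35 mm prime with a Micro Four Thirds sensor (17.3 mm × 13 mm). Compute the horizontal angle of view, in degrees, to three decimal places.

Angle of view α = 2·arctan(w/2f) with w = 17.3 mm and f = 4.35 mm.
w/2f = 1.98851; arctan(1.98851) ≈ 63.3026°, so α ≈ 126.6053°.

126.605°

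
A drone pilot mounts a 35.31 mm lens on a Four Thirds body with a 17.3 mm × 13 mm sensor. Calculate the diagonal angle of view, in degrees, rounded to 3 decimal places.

Sensor diagonal = √(17.3² + 13²) = √468.2900 ≈ 21.6400 mm.
Angle of view α = 2·arctan(d/2f) with d = 21.6400 mm and f = 35.31 mm.
d/2f = 0.30643; arctan(0.30643) ≈ 17.0366°, so α ≈ 34.0732°.

34.073°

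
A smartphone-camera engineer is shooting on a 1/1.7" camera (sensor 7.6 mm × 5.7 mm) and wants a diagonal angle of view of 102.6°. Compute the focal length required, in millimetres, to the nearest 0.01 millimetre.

3.81 mm

Sensor diagonal = √(7.6² + 5.7²) = √90.2500 ≈ 9.5000 mm.
From α = 2·arctan(d/2f) we get f = d / (2·tan(α/2)).
With d = 9.5000 mm and α/2 = 51.3°, tan(α/2) ≈ 1.24820, so f ≈ 9.5000 / 2.49641 ≈ 3.8055 mm.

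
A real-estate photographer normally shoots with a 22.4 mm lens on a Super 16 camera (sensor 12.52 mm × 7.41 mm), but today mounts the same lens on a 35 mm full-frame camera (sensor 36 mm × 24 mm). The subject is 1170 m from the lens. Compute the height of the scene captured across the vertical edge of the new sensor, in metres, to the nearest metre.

The focal length stays 22.4 mm; the relevant sensor dimension is now h = 24 mm. Object distance dₒ = 1170 m = 1.17e+06 mm.
Thin-lens field height W = h·(dₒ − f)/f = 24 × (1.17e+06 − 22.4)/22.4 ≈ 1253547.429 mm = 1253.55 m.

1254 m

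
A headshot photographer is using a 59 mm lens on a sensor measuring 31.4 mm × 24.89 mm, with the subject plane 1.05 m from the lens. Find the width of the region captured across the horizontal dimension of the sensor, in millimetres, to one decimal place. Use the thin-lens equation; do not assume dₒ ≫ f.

527.4 mm

dₒ: 1.05 m = 1050 mm.
Similar triangles through the lens centre give W/dₒ = w/dᵢ; with 1/f = 1/dₒ + 1/dᵢ this gives W = w·(dₒ − f)/f.
W = 31.4 mm × (1050 − 59) / 59 = 31.4 × 16.7966 ≈ 527.414 mm.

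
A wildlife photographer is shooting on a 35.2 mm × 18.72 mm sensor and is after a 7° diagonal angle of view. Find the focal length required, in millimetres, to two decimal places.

325.92 mm

Sensor diagonal = √(35.2² + 18.72²) = √1589.4784 ≈ 39.8683 mm.
From α = 2·arctan(d/2f) we get f = d / (2·tan(α/2)).
With d = 39.8683 mm and α/2 = 3.5°, tan(α/2) ≈ 0.06116, so f ≈ 39.8683 / 0.12233 ≈ 325.9202 mm.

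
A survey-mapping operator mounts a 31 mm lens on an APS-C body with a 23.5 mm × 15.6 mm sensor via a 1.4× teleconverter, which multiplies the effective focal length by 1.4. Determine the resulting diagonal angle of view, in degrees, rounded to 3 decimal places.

Effective focal length f = 31 × 1.4 = 43.4 mm.
Sensor diagonal = √(23.5² + 15.6²) = √795.6100 ≈ 28.2066 mm.
α = 2·arctan(28.207 / (2 × 43.4)) = 2·arctan(0.32496) ≈ 36.0042°.

36.004°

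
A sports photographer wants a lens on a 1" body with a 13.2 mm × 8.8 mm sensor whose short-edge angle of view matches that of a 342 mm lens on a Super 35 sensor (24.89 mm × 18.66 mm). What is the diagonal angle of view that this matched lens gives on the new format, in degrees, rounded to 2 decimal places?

5.63°

Equal short-edge AOV ⇒ f₂ = f₁ · 8.8/18.66 = 342 × 0.47160 ≈ 161.2862 mm.
Sensor diagonal = √(13.2² + 8.8²) = √251.6800 ≈ 15.8644 mm.
Diagonal AOV on the new format = 2·arctan(15.8644 / (2 × 161.2862)) = 2·arctan(0.04918) ≈ 5.6312°.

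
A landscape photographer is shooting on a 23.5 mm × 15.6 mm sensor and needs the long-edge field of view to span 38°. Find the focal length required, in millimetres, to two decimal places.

34.12 mm

From α = 2·arctan(w/2f) we get f = w / (2·tan(α/2)).
With w = 23.5 mm and α/2 = 19°, tan(α/2) ≈ 0.34433, so f ≈ 23.5 / 0.68866 ≈ 34.1245 mm.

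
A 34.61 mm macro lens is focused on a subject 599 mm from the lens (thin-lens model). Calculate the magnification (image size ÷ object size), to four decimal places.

Thin lens: 1/f = 1/dₒ + 1/dᵢ → 1/dᵢ = 1/34.61 − 1/599 = 0.0272239 mm⁻¹, so dᵢ ≈ 36.7324 mm.
Magnification m = dᵢ/dₒ = 36.7324/599 ≈ 0.06132.

0.0613×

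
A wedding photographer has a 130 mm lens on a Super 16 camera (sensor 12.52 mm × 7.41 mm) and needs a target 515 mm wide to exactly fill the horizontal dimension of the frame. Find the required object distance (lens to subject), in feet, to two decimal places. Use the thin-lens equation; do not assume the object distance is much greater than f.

Magnification m = w/W = dᵢ/dₒ; combined with 1/f = 1/dₒ + 1/dᵢ this gives dₒ = f·(1 + W/w).
dₒ = 130 mm × (1 + 515/12.52) = 130 × 42.1342 ≈ 5477.444 mm = 5477.444/304.8 ft = 17.9706 ft.

17.97 ft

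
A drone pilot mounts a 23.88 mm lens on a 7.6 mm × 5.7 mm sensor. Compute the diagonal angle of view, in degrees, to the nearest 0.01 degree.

Sensor diagonal = √(7.6² + 5.7²) = √90.2500 ≈ 9.5000 mm.
Angle of view α = 2·arctan(d/2f) with d = 9.5000 mm and f = 23.88 mm.
d/2f = 0.19891; arctan(0.19891) ≈ 11.2499°, so α ≈ 22.4999°.

22.50°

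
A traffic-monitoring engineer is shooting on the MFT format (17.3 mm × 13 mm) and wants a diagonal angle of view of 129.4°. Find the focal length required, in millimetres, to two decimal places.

5.11 mm

Sensor diagonal = √(17.3² + 13²) = √468.2900 ≈ 21.6400 mm.
From α = 2·arctan(d/2f) we get f = d / (2·tan(α/2)).
With d = 21.6400 mm and α/2 = 64.7°, tan(α/2) ≈ 2.11552, so f ≈ 21.6400 / 4.23103 ≈ 5.1146 mm.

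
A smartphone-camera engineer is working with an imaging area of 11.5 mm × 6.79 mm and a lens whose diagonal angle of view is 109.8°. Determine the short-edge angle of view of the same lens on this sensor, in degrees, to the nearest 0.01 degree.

71.77°

Sensor diagonal = √(11.5² + 6.79²) = √178.3541 ≈ 13.3549 mm.
From the diagonal AOV: f = 13.3549 / (2·tan(54.9°)) = 13.3549 / 2.84571 ≈ 4.6930 mm.
Short-edge AOV = 2·arctan(6.79 / (2 × 4.6930)) = 2·arctan(0.72342) ≈ 71.7653°.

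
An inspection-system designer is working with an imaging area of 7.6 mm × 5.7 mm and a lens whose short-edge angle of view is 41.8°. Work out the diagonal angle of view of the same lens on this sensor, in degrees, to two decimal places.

64.95°

From the short-edge AOV: f = 5.7 / (2·tan(20.9°)) = 5.7 / 0.76373 ≈ 7.4634 mm.
Sensor diagonal = √(7.6² + 5.7²) = √90.2500 ≈ 9.5000 mm.
Diagonal AOV = 2·arctan(9.5000 / (2 × 7.4634)) = 2·arctan(0.63644) ≈ 64.9485°.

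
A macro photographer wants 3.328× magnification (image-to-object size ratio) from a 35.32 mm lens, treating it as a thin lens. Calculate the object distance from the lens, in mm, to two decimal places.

45.93 mm

With m = dᵢ/dₒ and 1/f = 1/dₒ + 1/dᵢ, substituting dᵢ = m·dₒ gives 1/f = (1 + 1/m)/dₒ, hence dₒ = f·(1 + 1/m).
dₒ = 35.32 × (1 + 1/3.328) = 35.32 × 1.30048 ≈ 45.933 mm.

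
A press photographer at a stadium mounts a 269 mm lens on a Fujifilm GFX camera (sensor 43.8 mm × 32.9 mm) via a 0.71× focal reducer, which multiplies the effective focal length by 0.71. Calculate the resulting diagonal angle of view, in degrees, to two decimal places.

Effective focal length f = 269 × 0.71 = 190.99 mm.
Sensor diagonal = √(43.8² + 32.9²) = √3000.8500 ≈ 54.7800 mm.
α = 2·arctan(54.780 / (2 × 190.99)) = 2·arctan(0.14341) ≈ 16.3224°.

16.32°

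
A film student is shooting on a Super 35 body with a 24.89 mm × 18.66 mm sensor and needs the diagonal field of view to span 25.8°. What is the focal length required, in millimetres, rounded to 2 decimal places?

Sensor diagonal = √(24.89² + 18.66²) = √967.7077 ≈ 31.1080 mm.
From α = 2·arctan(d/2f) we get f = d / (2·tan(α/2)).
With d = 31.1080 mm and α/2 = 12.9°, tan(α/2) ≈ 0.22903, so f ≈ 31.1080 / 0.45806 ≈ 67.9123 mm.

67.91 mm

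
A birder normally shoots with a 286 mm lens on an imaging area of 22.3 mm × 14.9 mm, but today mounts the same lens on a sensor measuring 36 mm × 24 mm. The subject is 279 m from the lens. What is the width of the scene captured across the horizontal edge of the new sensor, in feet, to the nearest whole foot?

The focal length stays 286 mm; the relevant sensor dimension is now w = 36 mm. Object distance dₒ = 279 m = 279000 mm.
Thin-lens field width W = w·(dₒ − f)/f = 36 × (279000 − 286)/286 ≈ 35082.881 mm = 35082.881/304.8 ft = 115.101 ft.

115 ft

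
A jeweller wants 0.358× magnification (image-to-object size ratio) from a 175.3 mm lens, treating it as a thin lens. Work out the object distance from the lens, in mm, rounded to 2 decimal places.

With m = dᵢ/dₒ and 1/f = 1/dₒ + 1/dᵢ, substituting dᵢ = m·dₒ gives 1/f = (1 + 1/m)/dₒ, hence dₒ = f·(1 + 1/m).
dₒ = 175.3 × (1 + 1/0.358) = 175.3 × 3.79330 ≈ 664.965 mm.

664.96 mm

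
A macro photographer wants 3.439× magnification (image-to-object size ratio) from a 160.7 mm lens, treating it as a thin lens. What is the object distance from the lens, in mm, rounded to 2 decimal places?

With m = dᵢ/dₒ and 1/f = 1/dₒ + 1/dᵢ, substituting dᵢ = m·dₒ gives 1/f = (1 + 1/m)/dₒ, hence dₒ = f·(1 + 1/m).
dₒ = 160.7 × (1 + 1/3.439) = 160.7 × 1.29078 ≈ 207.429 mm.

207.43 mm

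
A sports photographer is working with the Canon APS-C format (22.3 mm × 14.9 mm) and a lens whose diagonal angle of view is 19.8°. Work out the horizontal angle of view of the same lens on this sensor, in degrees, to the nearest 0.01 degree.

Sensor diagonal = √(22.3² + 14.9²) = √719.3000 ≈ 26.8198 mm.
From the diagonal AOV: f = 26.8198 / (2·tan(9.9°)) = 26.8198 / 0.34906 ≈ 76.8352 mm.
Horizontal AOV = 2·arctan(22.3 / (2 × 76.8352)) = 2·arctan(0.14512) ≈ 16.5138°.

16.51°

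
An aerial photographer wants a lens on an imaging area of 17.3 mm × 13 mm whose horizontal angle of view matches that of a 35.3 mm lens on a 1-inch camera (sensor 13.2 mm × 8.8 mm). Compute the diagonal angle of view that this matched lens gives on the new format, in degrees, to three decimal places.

Equal horizontal AOV ⇒ f₂ = f₁ · 17.3/13.2 = 35.3 × 1.31061 ≈ 46.2644 mm.
Sensor diagonal = √(17.3² + 13²) = √468.2900 ≈ 21.6400 mm.
Diagonal AOV on the new format = 2·arctan(21.6400 / (2 × 46.2644)) = 2·arctan(0.23387) ≈ 26.3267°.

26.327°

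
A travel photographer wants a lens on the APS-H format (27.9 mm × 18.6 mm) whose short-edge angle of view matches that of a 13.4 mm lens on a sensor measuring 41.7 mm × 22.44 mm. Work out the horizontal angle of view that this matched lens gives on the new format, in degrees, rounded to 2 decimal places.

Equal short-edge AOV ⇒ f₂ = f₁ · 18.6/22.44 = 13.4 × 0.82888 ≈ 11.1070 mm.
Horizontal AOV on the new format = 2·arctan(27.9 / (2 × 11.1070)) = 2·arctan(1.25597) ≈ 102.9466°.

102.95°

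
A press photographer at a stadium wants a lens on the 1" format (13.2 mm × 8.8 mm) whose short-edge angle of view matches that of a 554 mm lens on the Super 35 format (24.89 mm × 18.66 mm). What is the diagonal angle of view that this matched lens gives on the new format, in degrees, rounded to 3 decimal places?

3.478°

Equal short-edge AOV ⇒ f₂ = f₁ · 8.8/18.66 = 554 × 0.47160 ≈ 261.2647 mm.
Sensor diagonal = √(13.2² + 8.8²) = √251.6800 ≈ 15.8644 mm.
Diagonal AOV on the new format = 2·arctan(15.8644 / (2 × 261.2647)) = 2·arctan(0.03036) ≈ 3.4780°.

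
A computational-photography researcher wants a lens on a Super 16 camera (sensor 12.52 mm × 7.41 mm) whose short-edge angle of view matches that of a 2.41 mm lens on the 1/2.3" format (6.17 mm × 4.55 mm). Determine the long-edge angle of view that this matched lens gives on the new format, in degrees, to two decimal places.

Equal short-edge AOV ⇒ f₂ = f₁ · 7.41/4.55 = 2.41 × 1.62857 ≈ 3.9249 mm.
Long-edge AOV on the new format = 2·arctan(12.52 / (2 × 3.9249)) = 2·arctan(1.59496) ≈ 115.8267°.

115.83°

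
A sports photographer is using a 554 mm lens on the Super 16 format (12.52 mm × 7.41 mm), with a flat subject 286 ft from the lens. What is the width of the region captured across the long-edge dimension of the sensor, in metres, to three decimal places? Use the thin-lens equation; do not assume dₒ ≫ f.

dₒ: 286 ft × 304.8 mm/ft = 87172.80 mm.
Similar triangles through the lens centre give W/dₒ = w/dᵢ; with 1/f = 1/dₒ + 1/dᵢ this gives W = w·(dₒ − f)/f.
W = 12.52 mm × (87172.8 − 554) / 554 = 12.52 × 156.3516 ≈ 1957.522 mm = 1.95752 m.

1.958 m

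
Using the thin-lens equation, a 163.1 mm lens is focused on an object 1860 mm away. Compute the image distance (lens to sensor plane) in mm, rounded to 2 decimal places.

1/dᵢ = 1/f − 1/dₒ = 1/163.1 − 1/1860 = 0.0055936 mm⁻¹.
dᵢ = 1/0.0055936 ≈ 178.7766 mm.

178.78 mm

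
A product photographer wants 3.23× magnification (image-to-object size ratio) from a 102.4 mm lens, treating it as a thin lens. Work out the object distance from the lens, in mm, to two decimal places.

With m = dᵢ/dₒ and 1/f = 1/dₒ + 1/dᵢ, substituting dᵢ = m·dₒ gives 1/f = (1 + 1/m)/dₒ, hence dₒ = f·(1 + 1/m).
dₒ = 102.4 × (1 + 1/3.23) = 102.4 × 1.30960 ≈ 134.103 mm.

134.10 mm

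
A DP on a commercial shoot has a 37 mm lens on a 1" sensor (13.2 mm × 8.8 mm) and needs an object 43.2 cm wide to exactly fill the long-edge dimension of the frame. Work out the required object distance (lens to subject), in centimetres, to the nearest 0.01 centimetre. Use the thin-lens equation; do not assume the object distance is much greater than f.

124.79 cm

W: 43.2 cm = 432 mm.
Magnification m = w/W = dᵢ/dₒ; combined with 1/f = 1/dₒ + 1/dᵢ this gives dₒ = f·(1 + W/w).
dₒ = 37 mm × (1 + 432/13.2) = 37 × 33.7273 ≈ 1247.909 mm = 124.791 cm.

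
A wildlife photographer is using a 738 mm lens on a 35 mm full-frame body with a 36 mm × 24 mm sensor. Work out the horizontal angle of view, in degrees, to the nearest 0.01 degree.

2.79°

Angle of view α = 2·arctan(w/2f) with w = 36 mm and f = 738 mm.
w/2f = 0.02439; arctan(0.02439) ≈ 1.3972°, so α ≈ 2.7944°.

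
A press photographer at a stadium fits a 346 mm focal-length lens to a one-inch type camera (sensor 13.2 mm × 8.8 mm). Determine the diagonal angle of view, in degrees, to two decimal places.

2.63°

Sensor diagonal = √(13.2² + 8.8²) = √251.6800 ≈ 15.8644 mm.
Angle of view α = 2·arctan(d/2f) with d = 15.8644 mm and f = 346 mm.
d/2f = 0.02293; arctan(0.02293) ≈ 1.3133°, so α ≈ 2.6266°.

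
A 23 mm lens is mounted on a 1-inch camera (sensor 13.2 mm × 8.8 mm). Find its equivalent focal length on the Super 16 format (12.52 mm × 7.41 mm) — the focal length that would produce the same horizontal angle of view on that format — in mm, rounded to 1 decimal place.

21.8 mm

Equal angle of view means equal width/f ratio, so f₂ = f₁ · (width₂/width₁) = 23 × 12.52/13.2.
f₂ = 23 × 0.94848 ≈ 21.815 mm.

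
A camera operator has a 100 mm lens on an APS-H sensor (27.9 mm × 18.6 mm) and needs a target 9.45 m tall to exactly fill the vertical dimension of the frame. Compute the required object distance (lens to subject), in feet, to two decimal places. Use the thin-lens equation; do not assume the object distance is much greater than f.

W: 9.45 m = 9450 mm.
Magnification m = h/W = dᵢ/dₒ; combined with 1/f = 1/dₒ + 1/dᵢ this gives dₒ = f·(1 + W/h).
dₒ = 100 mm × (1 + 9450/18.6) = 100 × 509.0645 ≈ 50906.452 mm = 50906.452/304.8 ft = 167.016 ft.

167.02 ft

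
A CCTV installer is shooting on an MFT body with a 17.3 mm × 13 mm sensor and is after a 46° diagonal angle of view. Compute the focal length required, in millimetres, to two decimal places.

Sensor diagonal = √(17.3² + 13²) = √468.2900 ≈ 21.6400 mm.
From α = 2·arctan(d/2f) we get f = d / (2·tan(α/2)).
With d = 21.6400 mm and α/2 = 23°, tan(α/2) ≈ 0.42447, so f ≈ 21.6400 / 0.84895 ≈ 25.4903 mm.

25.49 mm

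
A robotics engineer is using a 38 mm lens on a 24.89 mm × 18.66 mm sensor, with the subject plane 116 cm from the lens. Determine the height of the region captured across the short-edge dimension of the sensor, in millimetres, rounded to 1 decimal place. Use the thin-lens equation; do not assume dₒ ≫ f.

551.0 mm

dₒ: 116 cm = 1160 mm.
Similar triangles through the lens centre give W/dₒ = h/dᵢ; with 1/f = 1/dₒ + 1/dᵢ this gives W = h·(dₒ − f)/f.
W = 18.66 mm × (1160 − 38) / 38 = 18.66 × 29.5263 ≈ 550.961 mm.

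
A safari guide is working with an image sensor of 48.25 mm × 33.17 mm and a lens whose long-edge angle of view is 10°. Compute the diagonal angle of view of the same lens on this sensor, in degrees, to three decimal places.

From the long-edge AOV: f = 48.25 / (2·tan(5°)) = 48.25 / 0.17498 ≈ 275.7500 mm.
Sensor diagonal = √(48.25² + 33.17²) = √3428.3114 ≈ 58.5518 mm.
Diagonal AOV = 2·arctan(58.5518 / (2 × 275.7500)) = 2·arctan(0.10617) ≈ 12.1206°.

12.121°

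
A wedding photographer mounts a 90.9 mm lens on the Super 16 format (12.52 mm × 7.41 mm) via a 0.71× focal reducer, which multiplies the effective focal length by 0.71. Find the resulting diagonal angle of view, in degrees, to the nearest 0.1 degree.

12.9°

Effective focal length f = 90.9 × 0.71 = 64.539 mm.
Sensor diagonal = √(12.52² + 7.41²) = √211.6585 ≈ 14.5485 mm.
α = 2·arctan(14.548 / (2 × 64.539)) = 2·arctan(0.11271) ≈ 12.8614°.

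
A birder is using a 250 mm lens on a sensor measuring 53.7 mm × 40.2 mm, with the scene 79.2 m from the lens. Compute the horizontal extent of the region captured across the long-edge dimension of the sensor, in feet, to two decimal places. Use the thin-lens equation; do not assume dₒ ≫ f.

55.64 ft

dₒ: 79.2 m = 79200 mm.
Similar triangles through the lens centre give W/dₒ = w/dᵢ; with 1/f = 1/dₒ + 1/dᵢ this gives W = w·(dₒ − f)/f.
W = 53.7 mm × (79200 − 250) / 250 = 53.7 × 315.8000 ≈ 16958.460 mm = 16958.460/304.8 ft = 55.638 ft.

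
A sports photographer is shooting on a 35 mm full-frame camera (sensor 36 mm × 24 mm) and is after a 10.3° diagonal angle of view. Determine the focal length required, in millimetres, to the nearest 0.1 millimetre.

Sensor diagonal = √(36² + 24²) = √1872.0000 ≈ 43.2666 mm.
From α = 2·arctan(d/2f) we get f = d / (2·tan(α/2)).
With d = 43.2666 mm and α/2 = 5.15°, tan(α/2) ≈ 0.09013, so f ≈ 43.2666 / 0.18025 ≈ 240.0306 mm.

240.0 mm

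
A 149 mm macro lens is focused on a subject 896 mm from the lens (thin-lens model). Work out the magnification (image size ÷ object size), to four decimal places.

Thin lens: 1/f = 1/dₒ + 1/dᵢ → 1/dᵢ = 1/149 − 1/896 = 0.0055953 mm⁻¹, so dᵢ ≈ 178.7202 mm.
Magnification m = dᵢ/dₒ = 178.7202/896 ≈ 0.19946.

0.1995×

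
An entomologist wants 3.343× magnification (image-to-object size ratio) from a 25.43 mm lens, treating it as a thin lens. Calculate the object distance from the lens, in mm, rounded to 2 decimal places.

33.04 mm

With m = dᵢ/dₒ and 1/f = 1/dₒ + 1/dᵢ, substituting dᵢ = m·dₒ gives 1/f = (1 + 1/m)/dₒ, hence dₒ = f·(1 + 1/m).
dₒ = 25.43 × (1 + 1/3.343) = 25.43 × 1.29913 ≈ 33.037 mm.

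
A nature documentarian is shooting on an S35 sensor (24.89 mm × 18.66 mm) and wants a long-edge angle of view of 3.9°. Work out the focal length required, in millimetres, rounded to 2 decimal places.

365.52 mm

From α = 2·arctan(w/2f) we get f = w / (2·tan(α/2)).
With w = 24.89 mm and α/2 = 1.95°, tan(α/2) ≈ 0.03405, so f ≈ 24.89 / 0.06809 ≈ 365.5234 mm.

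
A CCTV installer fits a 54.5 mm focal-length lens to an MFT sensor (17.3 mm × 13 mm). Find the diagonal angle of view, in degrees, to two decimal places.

22.46°

Sensor diagonal = √(17.3² + 13²) = √468.2900 ≈ 21.6400 mm.
Angle of view α = 2·arctan(d/2f) with d = 21.6400 mm and f = 54.5 mm.
d/2f = 0.19853; arctan(0.19853) ≈ 11.2290°, so α ≈ 22.4581°.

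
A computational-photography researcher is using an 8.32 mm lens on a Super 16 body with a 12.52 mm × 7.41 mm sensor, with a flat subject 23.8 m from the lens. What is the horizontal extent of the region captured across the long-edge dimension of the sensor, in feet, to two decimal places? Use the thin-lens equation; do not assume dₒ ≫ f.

dₒ: 23.8 m = 23800 mm.
Similar triangles through the lens centre give W/dₒ = w/dᵢ; with 1/f = 1/dₒ + 1/dᵢ this gives W = w·(dₒ − f)/f.
W = 12.52 mm × (23800 − 8.32) / 8.32 = 12.52 × 2859.5769 ≈ 35801.903 mm = 35801.903/304.8 ft = 117.46 ft.

117.46 ft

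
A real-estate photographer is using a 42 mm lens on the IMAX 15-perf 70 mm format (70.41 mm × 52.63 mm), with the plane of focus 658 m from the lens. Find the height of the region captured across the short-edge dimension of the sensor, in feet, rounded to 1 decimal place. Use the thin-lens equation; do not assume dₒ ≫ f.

2705.0 ft

dₒ: 658 m = 658000 mm.
Similar triangles through the lens centre give W/dₒ = h/dᵢ; with 1/f = 1/dₒ + 1/dᵢ this gives W = h·(dₒ − f)/f.
W = 52.63 mm × (658000 − 42) / 42 = 52.63 × 15665.6667 ≈ 824484.037 mm = 824484.037/304.8 ft = 2705 ft.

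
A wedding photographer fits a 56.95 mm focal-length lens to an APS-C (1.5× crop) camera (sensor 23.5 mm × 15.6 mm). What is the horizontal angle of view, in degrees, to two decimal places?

23.32°

Angle of view α = 2·arctan(w/2f) with w = 23.5 mm and f = 56.95 mm.
w/2f = 0.20632; arctan(0.20632) ≈ 11.6578°, so α ≈ 23.3155°.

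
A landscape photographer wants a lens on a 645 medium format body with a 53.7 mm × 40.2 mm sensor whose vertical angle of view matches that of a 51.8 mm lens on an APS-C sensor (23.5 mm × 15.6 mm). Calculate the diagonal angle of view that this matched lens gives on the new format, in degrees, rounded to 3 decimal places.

Equal vertical AOV ⇒ f₂ = f₁ · 40.2/15.6 = 51.8 × 2.57692 ≈ 133.4846 mm.
Sensor diagonal = √(53.7² + 40.2²) = √4499.7300 ≈ 67.0800 mm.
Diagonal AOV on the new format = 2·arctan(67.0800 / (2 × 133.4846)) = 2·arctan(0.25127) ≈ 28.2089°.

28.209°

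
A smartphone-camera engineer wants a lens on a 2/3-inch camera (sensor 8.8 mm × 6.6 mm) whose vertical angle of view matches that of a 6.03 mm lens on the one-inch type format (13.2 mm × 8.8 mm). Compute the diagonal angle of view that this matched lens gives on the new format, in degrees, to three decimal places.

Equal vertical AOV ⇒ f₂ = f₁ · 6.6/8.8 = 6.03 × 0.75000 ≈ 4.5225 mm.
Sensor diagonal = √(8.8² + 6.6²) = √121.0000 ≈ 11.0000 mm.
Diagonal AOV on the new format = 2·arctan(11.0000 / (2 × 4.5225)) = 2·arctan(1.21614) ≈ 101.1409°.

101.141°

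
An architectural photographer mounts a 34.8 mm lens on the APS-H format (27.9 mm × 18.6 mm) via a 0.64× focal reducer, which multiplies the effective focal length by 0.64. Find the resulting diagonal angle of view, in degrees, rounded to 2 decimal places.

73.94°

Effective focal length f = 34.8 × 0.64 = 22.272 mm.
Sensor diagonal = √(27.9² + 18.6²) = √1124.3700 ≈ 33.5316 mm.
α = 2·arctan(33.532 / (2 × 22.272)) = 2·arctan(0.75278) ≈ 73.9431°.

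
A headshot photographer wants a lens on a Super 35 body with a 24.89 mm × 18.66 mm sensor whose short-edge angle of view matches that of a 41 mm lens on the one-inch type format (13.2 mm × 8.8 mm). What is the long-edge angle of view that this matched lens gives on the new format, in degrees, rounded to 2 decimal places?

Equal short-edge AOV ⇒ f₂ = f₁ · 18.66/8.8 = 41 × 2.12045 ≈ 86.9386 mm.
Long-edge AOV on the new format = 2·arctan(24.89 / (2 × 86.9386)) = 2·arctan(0.14315) ≈ 16.2927°.

16.29°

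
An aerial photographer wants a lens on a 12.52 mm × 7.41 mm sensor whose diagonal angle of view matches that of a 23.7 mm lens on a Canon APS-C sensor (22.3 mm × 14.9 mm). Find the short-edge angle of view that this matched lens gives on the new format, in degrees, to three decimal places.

32.153°

Sensor diagonal = √(22.3² + 14.9²) = √719.3000 ≈ 26.8198 mm.
Sensor diagonal = √(12.52² + 7.41²) = √211.6585 ≈ 14.5485 mm.
Equal diagonal AOV ⇒ f₂ = f₁ · 14.5485/26.8198 = 23.7 × 0.54245 ≈ 12.8562 mm.
Short-edge AOV on the new format = 2·arctan(7.41 / (2 × 12.8562)) = 2·arctan(0.28819) ≈ 32.1528°.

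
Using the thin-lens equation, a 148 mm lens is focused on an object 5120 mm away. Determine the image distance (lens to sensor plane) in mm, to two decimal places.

152.41 mm

1/dᵢ = 1/f − 1/dₒ = 1/148 − 1/5120 = 0.0065614 mm⁻¹.
dᵢ = 1/0.0065614 ≈ 152.4055 mm.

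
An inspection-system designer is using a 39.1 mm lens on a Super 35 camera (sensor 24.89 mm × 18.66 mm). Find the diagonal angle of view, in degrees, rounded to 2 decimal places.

43.39°

Sensor diagonal = √(24.89² + 18.66²) = √967.7077 ≈ 31.1080 mm.
Angle of view α = 2·arctan(d/2f) with d = 31.1080 mm and f = 39.1 mm.
d/2f = 0.39780; arctan(0.39780) ≈ 21.6927°, so α ≈ 43.3854°.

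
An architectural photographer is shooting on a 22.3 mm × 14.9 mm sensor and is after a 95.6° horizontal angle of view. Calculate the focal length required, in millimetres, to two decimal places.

From α = 2·arctan(w/2f) we get f = w / (2·tan(α/2)).
With w = 22.3 mm and α/2 = 47.8°, tan(α/2) ≈ 1.10285, so f ≈ 22.3 / 2.20569 ≈ 10.1102 mm.

10.11 mm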